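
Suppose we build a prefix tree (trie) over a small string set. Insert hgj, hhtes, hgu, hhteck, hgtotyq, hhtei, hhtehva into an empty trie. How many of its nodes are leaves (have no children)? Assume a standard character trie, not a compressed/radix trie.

A leaf is a node with no children — equivalently, the end of a word that is not a proper prefix of any other stored word.
Those words: "hgj", "hgtotyq", "hgu", "hhteck", "hhtehva", "hhtei", "hhtes"
Leaf count: 7

7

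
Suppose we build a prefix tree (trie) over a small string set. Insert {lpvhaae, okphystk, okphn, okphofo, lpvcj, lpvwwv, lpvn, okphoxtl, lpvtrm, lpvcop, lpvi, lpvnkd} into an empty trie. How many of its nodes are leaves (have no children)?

11

A leaf is a node with no children — equivalently, the end of a word that is not a proper prefix of any other stored word.
Those words: "lpvcj", "lpvcop", "lpvhaae", "lpvi", "lpvnkd", "lpvtrm", "lpvwwv", "okphn", "okphofo", "okphoxtl", "okphystk"
Leaf count: 11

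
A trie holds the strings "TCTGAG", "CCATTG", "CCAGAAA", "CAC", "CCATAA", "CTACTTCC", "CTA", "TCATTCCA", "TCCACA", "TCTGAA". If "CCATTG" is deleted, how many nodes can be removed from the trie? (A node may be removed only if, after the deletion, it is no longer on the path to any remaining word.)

2

After clearing the end-marker at "CCATTG", prune upward until reaching a node still needed by another word.
The suffix "TG" (2 nodes) is used only by "CCATTG"; the node for "CCAT" still has the child "A", so pruning stops there.
Nodes removed: 2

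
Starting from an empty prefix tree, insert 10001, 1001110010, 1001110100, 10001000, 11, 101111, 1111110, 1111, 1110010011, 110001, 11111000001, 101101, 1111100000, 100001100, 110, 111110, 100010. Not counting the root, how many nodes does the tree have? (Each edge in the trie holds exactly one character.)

52

Trace insertions, counting only characters that open a new branch:
  "10001" → 5 new (1, 0, 0, 0, 1)
  "1001110010" → prefix "100" already present; 7 new (1, 1, 1, 0, 0, 1, 0)
  "1001110100" → prefix "1001110" already present; 3 new (1, 0, 0)
  "10001000" → prefix "10001" already present; 3 new (0, 0, 0)
  "11" → prefix "1" already present; 1 new (1)
  "101111" → prefix "10" already present; 4 new (1, 1, 1, 1)
  "1111110" → prefix "11" already present; 5 new (1, 1, 1, 1, 0)
  "1111" → prefix "1111" already present; 0 new (none)
  "1110010011" → prefix "111" already present; 7 new (0, 0, 1, 0, 0, 1, 1)
  "110001" → prefix "11" already present; 4 new (0, 0, 0, 1)
  "11111000001" → prefix "11111" already present; 6 new (0, 0, 0, 0, 0, 1)
  "101101" → prefix "1011" already present; 2 new (0, 1)
  "1111100000" → prefix "1111100000" already present; 0 new (none)
  "100001100" → prefix "1000" already present; 5 new (0, 1, 1, 0, 0)
  "110" → prefix "110" already present; 0 new (none)
  "111110" → prefix "111110" already present; 0 new (none)
  "100010" → prefix "100010" already present; 0 new (none)
Total nodes = 5 + 7 + 3 + 3 + 1 + 4 + 5 + 0 + 7 + 4 + 6 + 2 + 0 + 5 + 0 + 0 + 0 = 52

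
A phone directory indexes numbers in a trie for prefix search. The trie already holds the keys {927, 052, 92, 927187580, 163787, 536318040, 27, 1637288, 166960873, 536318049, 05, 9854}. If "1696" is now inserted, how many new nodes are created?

2

Walking "1696" from the root, the first 2 characters ("16") follow existing edges; "9" is the first miss.
Each of the 2 remaining characters creates one node.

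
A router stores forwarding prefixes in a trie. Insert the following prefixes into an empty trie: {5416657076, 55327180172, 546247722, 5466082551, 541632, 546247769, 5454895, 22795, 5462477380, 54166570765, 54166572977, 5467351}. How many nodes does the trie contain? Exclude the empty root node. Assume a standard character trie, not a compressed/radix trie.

60

Trace insertions, counting only characters that open a new branch:
  "5416657076" → 10 new (5, 4, 1, 6, 6, 5, 7, 0, 7, 6)
  "55327180172" → prefix "5" already present; 10 new (5, 3, 2, 7, 1, 8, 0, 1, 7, 2)
  "546247722" → prefix "54" already present; 7 new (6, 2, 4, 7, 7, 2, 2)
  "5466082551" → prefix "546" already present; 7 new (6, 0, 8, 2, 5, 5, 1)
  "541632" → prefix "5416" already present; 2 new (3, 2)
  "546247769" → prefix "5462477" already present; 2 new (6, 9)
  "5454895" → prefix "54" already present; 5 new (5, 4, 8, 9, 5)
  "22795" → 5 new (2, 2, 7, 9, 5)
  "5462477380" → prefix "5462477" already present; 3 new (3, 8, 0)
  "54166570765" → prefix "5416657076" already present; 1 new (5)
  "54166572977" → prefix "5416657" already present; 4 new (2, 9, 7, 7)
  "5467351" → prefix "546" already present; 4 new (7, 3, 5, 1)
Total nodes = 10 + 10 + 7 + 7 + 2 + 2 + 5 + 5 + 3 + 1 + 4 + 4 = 60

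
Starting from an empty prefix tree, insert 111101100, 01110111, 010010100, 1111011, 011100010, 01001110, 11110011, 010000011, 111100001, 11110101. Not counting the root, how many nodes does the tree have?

Insert word by word; a character creates a node only if that edge doesn't already exist:
  "111101100" → 9 new (1, 1, 1, 1, 0, 1, 1, 0, 0)
  "01110111" → 8 new (0, 1, 1, 1, 0, 1, 1, 1)
  "010010100" → prefix "01" already present; 7 new (0, 0, 1, 0, 1, 0, 0)
  "1111011" → prefix "1111011" already present; 0 new (none)
  "011100010" → prefix "01110" already present; 4 new (0, 0, 1, 0)
  "01001110" → prefix "01001" already present; 3 new (1, 1, 0)
  "11110011" → prefix "11110" already present; 3 new (0, 1, 1)
  "010000011" → prefix "0100" already present; 5 new (0, 0, 0, 1, 1)
  "111100001" → prefix "111100" already present; 3 new (0, 0, 1)
  "11110101" → prefix "111101" already present; 2 new (0, 1)
Total nodes = 9 + 8 + 7 + 0 + 4 + 3 + 3 + 5 + 3 + 2 = 44

44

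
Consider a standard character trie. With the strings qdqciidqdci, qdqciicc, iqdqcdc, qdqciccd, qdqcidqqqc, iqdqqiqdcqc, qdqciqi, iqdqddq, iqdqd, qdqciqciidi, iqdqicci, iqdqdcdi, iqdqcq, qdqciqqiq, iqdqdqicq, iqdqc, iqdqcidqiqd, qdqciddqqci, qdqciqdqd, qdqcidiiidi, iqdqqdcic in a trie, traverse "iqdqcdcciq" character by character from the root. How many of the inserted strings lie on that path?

Walk "iqdqcdcciq" from the root; an end-of-word marker is hit whenever a stored word is a prefix of "iqdqcdcciq".
Prefixes of the query that are stored words: "iqdqc", "iqdqcdc"
Count: 2

2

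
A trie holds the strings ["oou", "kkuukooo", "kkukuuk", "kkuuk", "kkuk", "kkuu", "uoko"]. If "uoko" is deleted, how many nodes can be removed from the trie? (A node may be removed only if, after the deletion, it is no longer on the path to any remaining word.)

4

A node on "uoko"'s path can go only if nothing else ends at it or branches off below it.
No other word shares any prefix with "uoko", so all 4 of its nodes go.
Nodes removed: 4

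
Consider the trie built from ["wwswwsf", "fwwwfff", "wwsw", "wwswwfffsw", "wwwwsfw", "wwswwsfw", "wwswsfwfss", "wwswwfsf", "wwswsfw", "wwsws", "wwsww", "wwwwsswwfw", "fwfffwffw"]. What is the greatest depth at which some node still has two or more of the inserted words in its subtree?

7

Equivalently: take the maximum, over all pairs, of their longest common prefix length.
e.g. "wwswsfw" and "wwswsfwfss" share the prefix "wwswsfw" of length 7; no pair shares a longer one.
Longest shared-prefix length: 7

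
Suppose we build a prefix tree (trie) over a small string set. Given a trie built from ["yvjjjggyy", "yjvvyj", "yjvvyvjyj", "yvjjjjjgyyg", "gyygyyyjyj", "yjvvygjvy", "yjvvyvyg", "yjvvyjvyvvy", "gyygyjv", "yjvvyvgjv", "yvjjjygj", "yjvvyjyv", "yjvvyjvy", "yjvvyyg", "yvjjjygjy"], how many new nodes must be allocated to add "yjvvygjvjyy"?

3

"yjvvygjv" is already a path in the trie; the remaining "jyy" must be added.
Each of the 3 remaining characters creates one node.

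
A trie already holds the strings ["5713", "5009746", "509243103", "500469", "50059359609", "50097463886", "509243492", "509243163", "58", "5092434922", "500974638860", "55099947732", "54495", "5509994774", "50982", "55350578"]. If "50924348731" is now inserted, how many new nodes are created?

4

Walking "50924348731" from the root, the first 7 characters ("5092434") follow existing edges; "8" is the first miss.
New nodes needed: |"50924348731"| − 7 = 11 − 7 = 4.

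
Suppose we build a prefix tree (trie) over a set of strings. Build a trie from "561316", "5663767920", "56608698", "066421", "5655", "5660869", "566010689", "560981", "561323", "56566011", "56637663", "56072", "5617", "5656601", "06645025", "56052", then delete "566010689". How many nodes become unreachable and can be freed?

After clearing the end-marker at "566010689", prune upward until reaching a node still needed by another word.
The suffix "10689" (5 nodes) is used only by "566010689"; the node for "5660" still has the child "8", so pruning stops there.
Nodes removed: 5

5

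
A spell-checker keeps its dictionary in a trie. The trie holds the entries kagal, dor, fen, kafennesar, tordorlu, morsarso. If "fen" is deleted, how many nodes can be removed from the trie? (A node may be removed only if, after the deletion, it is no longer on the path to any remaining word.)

After clearing the end-marker at "fen", prune upward until reaching a node still needed by another word.
No other word shares any prefix with "fen", so all 3 of its nodes go.
Nodes removed: 3

3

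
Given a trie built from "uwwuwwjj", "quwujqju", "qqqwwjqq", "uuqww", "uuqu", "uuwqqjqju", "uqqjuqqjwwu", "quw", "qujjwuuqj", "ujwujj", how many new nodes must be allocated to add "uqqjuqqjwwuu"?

The longest prefix of "uqqjuqqjwwuu" already in the trie is "uqqjuqqjwwu" (length 11).
New nodes needed: |"uqqjuqqjwwuu"| − 11 = 12 − 11 = 1.

1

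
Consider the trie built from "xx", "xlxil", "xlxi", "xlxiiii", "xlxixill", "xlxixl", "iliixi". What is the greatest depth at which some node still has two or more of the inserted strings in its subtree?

5

Equivalently: take the maximum, over all pairs, of their longest common prefix length.
e.g. "xlxixill" and "xlxixl" share the prefix "xlxix" of length 5; no pair shares a longer one.
Longest shared-prefix length: 5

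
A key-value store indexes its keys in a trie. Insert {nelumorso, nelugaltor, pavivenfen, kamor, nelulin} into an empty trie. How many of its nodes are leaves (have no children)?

5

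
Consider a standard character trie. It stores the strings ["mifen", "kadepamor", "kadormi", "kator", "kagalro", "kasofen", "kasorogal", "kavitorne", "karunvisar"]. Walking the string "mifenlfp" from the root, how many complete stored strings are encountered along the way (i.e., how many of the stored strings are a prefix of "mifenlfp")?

Walk "mifenlfp" from the root; an end-of-word marker is hit whenever a stored word is a prefix of "mifenlfp".
Prefixes of the query that are stored words: "mifen"
Count: 1

1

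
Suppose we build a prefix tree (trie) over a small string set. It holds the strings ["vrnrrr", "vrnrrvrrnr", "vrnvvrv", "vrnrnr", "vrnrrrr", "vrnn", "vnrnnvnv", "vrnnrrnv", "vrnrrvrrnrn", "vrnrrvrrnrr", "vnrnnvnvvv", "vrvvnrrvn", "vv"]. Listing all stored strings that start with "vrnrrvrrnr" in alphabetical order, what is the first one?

Words with prefix "vrnrrvrrnr", in lexicographic order: "vrnrrvrrnr", "vrnrrvrrnrn", "vrnrrvrrnrr"
Position 1: vrnrrvrrnr

vrnrrvrrnr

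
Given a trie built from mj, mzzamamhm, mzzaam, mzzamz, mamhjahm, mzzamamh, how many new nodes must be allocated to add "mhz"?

Walking "mhz" from the root, the first 1 characters ("m") follow existing edges; "h" is the first miss.
So 3 − 1 = 2 new nodes.

2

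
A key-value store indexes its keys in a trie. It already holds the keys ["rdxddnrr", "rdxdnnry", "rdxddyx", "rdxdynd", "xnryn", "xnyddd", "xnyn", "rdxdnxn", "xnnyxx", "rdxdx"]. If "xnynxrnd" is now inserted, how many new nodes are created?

4

"xnyn" is already a path in the trie; the remaining "xrnd" must be added.
New nodes needed: |"xnynxrnd"| − 4 = 8 − 4 = 4.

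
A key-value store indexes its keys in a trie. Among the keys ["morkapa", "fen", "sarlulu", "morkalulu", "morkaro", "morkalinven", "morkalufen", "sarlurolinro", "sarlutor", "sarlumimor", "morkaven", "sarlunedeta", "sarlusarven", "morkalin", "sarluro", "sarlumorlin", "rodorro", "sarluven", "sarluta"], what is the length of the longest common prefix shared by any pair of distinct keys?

The deepest shared node is where two words last agree before diverging.
e.g. "morkalin" and "morkalinven" share the prefix "morkalin" of length 8; no pair shares a longer one.
Longest shared-prefix length: 8

8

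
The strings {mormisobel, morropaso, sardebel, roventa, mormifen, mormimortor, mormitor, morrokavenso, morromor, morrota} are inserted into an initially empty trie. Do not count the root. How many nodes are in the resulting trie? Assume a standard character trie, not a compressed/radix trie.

Count nodes per top-level branch (shared prefixes stored once):
  'm'-branch (mormifen, mormimortor, mormisobel, mormitor, morrokavenso, morromor, morropaso, morrota): 40 nodes
  'r'-branch (roventa): 7 nodes
  's'-branch (sardebel): 8 nodes
Sum: 55

55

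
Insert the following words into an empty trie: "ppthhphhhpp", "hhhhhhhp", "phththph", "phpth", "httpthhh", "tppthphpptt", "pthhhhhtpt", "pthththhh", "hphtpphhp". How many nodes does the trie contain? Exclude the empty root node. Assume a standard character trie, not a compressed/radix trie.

70

Insert word by word; a character creates a node only if that edge doesn't already exist:
  "ppthhphhhpp" → 11 new (p, p, t, h, h, p, h, h, h, p, p)
  "hhhhhhhp" → 8 new (h, h, h, h, h, h, h, p)
  "phththph" → prefix "p" already present; 7 new (h, t, h, t, h, p, h)
  "phpth" → prefix "ph" already present; 3 new (p, t, h)
  "httpthhh" → prefix "h" already present; 7 new (t, t, p, t, h, h, h)
  "tppthphpptt" → 11 new (t, p, p, t, h, p, h, p, p, t, t)
  "pthhhhhtpt" → prefix "p" already present; 9 new (t, h, h, h, h, h, t, p, t)
  "pthththhh" → prefix "pth" already present; 6 new (t, h, t, h, h, h)
  "hphtpphhp" → prefix "h" already present; 8 new (p, h, t, p, p, h, h, p)
Total nodes = 11 + 8 + 7 + 3 + 7 + 11 + 9 + 6 + 8 = 70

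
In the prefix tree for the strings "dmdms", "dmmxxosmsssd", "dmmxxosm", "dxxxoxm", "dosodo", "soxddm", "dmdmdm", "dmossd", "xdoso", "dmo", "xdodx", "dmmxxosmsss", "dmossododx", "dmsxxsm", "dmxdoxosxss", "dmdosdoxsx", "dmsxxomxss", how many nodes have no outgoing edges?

Leaves are exactly the stored words that no other stored word extends.
Those words: "dmdmdm", "dmdms", "dmdosdoxsx", "dmmxxosmsssd", "dmossd", "dmossododx", "dmsxxomxss", "dmsxxsm", "dmxdoxosxss", "dosodo", "dxxxoxm", "soxddm", "xdodx", "xdoso"
Leaf count: 14

14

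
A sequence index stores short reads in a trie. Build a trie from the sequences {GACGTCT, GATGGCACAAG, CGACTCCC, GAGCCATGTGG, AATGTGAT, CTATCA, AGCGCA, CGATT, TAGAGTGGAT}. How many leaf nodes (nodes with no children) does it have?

A leaf is a node with no children — equivalently, the end of a word that is not a proper prefix of any other stored word.
Those words: "AATGTGAT", "AGCGCA", "CGACTCCC", "CGATT", "CTATCA", "GACGTCT", "GAGCCATGTGG", "GATGGCACAAG", "TAGAGTGGAT"
Leaf count: 9

9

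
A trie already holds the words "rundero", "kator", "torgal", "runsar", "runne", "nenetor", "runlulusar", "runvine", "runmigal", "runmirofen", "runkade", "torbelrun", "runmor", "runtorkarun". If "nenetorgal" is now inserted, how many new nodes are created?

"nenetor" is already a path in the trie; the remaining "gal" must be added.
So 10 − 7 = 3 new nodes.

3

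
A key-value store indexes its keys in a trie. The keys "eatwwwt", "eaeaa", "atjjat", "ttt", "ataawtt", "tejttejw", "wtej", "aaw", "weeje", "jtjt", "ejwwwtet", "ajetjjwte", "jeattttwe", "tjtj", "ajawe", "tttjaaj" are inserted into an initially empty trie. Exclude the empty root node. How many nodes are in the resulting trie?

78

Insert word by word; a character creates a node only if that edge doesn't already exist:
  "eatwwwt" → 7 new (e, a, t, w, w, w, t)
  "eaeaa" → prefix "ea" already present; 3 new (e, a, a)
  "atjjat" → 6 new (a, t, j, j, a, t)
  "ttt" → 3 new (t, t, t)
  "ataawtt" → prefix "at" already present; 5 new (a, a, w, t, t)
  "tejttejw" → prefix "t" already present; 7 new (e, j, t, t, e, j, w)
  "wtej" → 4 new (w, t, e, j)
  "aaw" → prefix "a" already present; 2 new (a, w)
  "weeje" → prefix "w" already present; 4 new (e, e, j, e)
  "jtjt" → 4 new (j, t, j, t)
  "ejwwwtet" → prefix "e" already present; 7 new (j, w, w, w, t, e, t)
  "ajetjjwte" → prefix "a" already present; 8 new (j, e, t, j, j, w, t, e)
  "jeattttwe" → prefix "j" already present; 8 new (e, a, t, t, t, t, w, e)
  "tjtj" → prefix "t" already present; 3 new (j, t, j)
  "ajawe" → prefix "aj" already present; 3 new (a, w, e)
  "tttjaaj" → prefix "ttt" already present; 4 new (j, a, a, j)
Total nodes = 7 + 3 + 6 + 3 + 5 + 7 + 4 + 2 + 4 + 4 + 7 + 8 + 8 + 3 + 3 + 4 = 78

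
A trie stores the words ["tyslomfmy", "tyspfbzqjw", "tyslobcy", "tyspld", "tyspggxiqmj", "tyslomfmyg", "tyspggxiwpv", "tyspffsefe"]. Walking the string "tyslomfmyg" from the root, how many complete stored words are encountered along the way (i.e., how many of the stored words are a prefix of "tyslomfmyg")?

2

Traverse "tyslomfmyg" character by character; count nodes along the way that are marked as word ends.
Prefixes of the query that are stored words: "tyslomfmy", "tyslomfmyg"
Count: 2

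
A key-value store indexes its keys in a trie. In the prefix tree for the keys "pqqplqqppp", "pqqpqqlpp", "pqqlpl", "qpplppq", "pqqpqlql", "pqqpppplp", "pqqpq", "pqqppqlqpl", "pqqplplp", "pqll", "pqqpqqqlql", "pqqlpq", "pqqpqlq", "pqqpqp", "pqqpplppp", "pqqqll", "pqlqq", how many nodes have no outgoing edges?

15

Leaves are exactly the stored words that no other stored word extends.
Those words: "pqll", "pqlqq", "pqqlpl", "pqqlpq", "pqqplplp", "pqqplqqppp", "pqqpplppp", "pqqpppplp", "pqqppqlqpl", "pqqpqlql", "pqqpqp", "pqqpqqlpp", "pqqpqqqlql", "pqqqll", "qpplppq"
Leaf count: 15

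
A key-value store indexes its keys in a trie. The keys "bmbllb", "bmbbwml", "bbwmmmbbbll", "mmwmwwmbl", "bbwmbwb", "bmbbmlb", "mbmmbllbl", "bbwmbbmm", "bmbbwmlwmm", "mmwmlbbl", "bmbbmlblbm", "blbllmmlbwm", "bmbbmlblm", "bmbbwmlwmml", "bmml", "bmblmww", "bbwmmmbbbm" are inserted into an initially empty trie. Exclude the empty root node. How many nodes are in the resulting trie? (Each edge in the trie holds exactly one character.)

74

Trace insertions, counting only characters that open a new branch:
  "bmbllb" → 6 new (b, m, b, l, l, b)
  "bmbbwml" → prefix "bmb" already present; 4 new (b, w, m, l)
  "bbwmmmbbbll" → prefix "b" already present; 10 new (b, w, m, m, m, b, b, b, l, l)
  "mmwmwwmbl" → 9 new (m, m, w, m, w, w, m, b, l)
  "bbwmbwb" → prefix "bbwm" already present; 3 new (b, w, b)
  "bmbbmlb" → prefix "bmbb" already present; 3 new (m, l, b)
  "mbmmbllbl" → prefix "m" already present; 8 new (b, m, m, b, l, l, b, l)
  "bbwmbbmm" → prefix "bbwmb" already present; 3 new (b, m, m)
  "bmbbwmlwmm" → prefix "bmbbwml" already present; 3 new (w, m, m)
  "mmwmlbbl" → prefix "mmwm" already present; 4 new (l, b, b, l)
  "bmbbmlblbm" → prefix "bmbbmlb" already present; 3 new (l, b, m)
  "blbllmmlbwm" → prefix "b" already present; 10 new (l, b, l, l, m, m, l, b, w, m)
  "bmbbmlblm" → prefix "bmbbmlbl" already present; 1 new (m)
  "bmbbwmlwmml" → prefix "bmbbwmlwmm" already present; 1 new (l)
  "bmml" → prefix "bm" already present; 2 new (m, l)
  "bmblmww" → prefix "bmbl" already present; 3 new (m, w, w)
  "bbwmmmbbbm" → prefix "bbwmmmbbb" already present; 1 new (m)
Total nodes = 6 + 4 + 10 + 9 + 3 + 3 + 8 + 3 + 3 + 4 + 3 + 10 + 1 + 1 + 2 + 3 + 1 = 74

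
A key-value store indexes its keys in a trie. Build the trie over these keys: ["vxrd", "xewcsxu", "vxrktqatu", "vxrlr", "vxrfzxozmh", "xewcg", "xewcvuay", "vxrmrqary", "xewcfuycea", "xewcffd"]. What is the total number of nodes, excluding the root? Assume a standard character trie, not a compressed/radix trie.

For each word, the new-node count is its length minus the longest prefix already in the trie:
  "vxrd" → 4 new (v, x, r, d)
  "xewcsxu" → 7 new (x, e, w, c, s, x, u)
  "vxrktqatu" → prefix "vxr" already present; 6 new (k, t, q, a, t, u)
  "vxrlr" → prefix "vxr" already present; 2 new (l, r)
  "vxrfzxozmh" → prefix "vxr" already present; 7 new (f, z, x, o, z, m, h)
  "xewcg" → prefix "xewc" already present; 1 new (g)
  "xewcvuay" → prefix "xewc" already present; 4 new (v, u, a, y)
  "vxrmrqary" → prefix "vxr" already present; 6 new (m, r, q, a, r, y)
  "xewcfuycea" → prefix "xewc" already present; 6 new (f, u, y, c, e, a)
  "xewcffd" → prefix "xewcf" already present; 2 new (f, d)
Total nodes = 4 + 7 + 6 + 2 + 7 + 1 + 4 + 6 + 6 + 2 = 45

45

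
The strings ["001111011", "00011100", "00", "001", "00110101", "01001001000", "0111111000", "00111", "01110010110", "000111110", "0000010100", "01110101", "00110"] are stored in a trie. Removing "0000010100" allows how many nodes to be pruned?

After clearing the end-marker at "0000010100", prune upward until reaching a node still needed by another word.
The suffix "0010100" (7 nodes) is used only by "0000010100"; the node for "000" still has the child "1", so pruning stops there.
Nodes removed: 7

7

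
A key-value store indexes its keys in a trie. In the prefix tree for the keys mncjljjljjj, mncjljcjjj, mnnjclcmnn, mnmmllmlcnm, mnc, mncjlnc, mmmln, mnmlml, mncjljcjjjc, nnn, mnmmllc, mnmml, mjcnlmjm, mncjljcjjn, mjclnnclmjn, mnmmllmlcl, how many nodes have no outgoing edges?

13

A leaf is a node with no children — equivalently, the end of a word that is not a proper prefix of any other stored word.
Those words: "mjclnnclmjn", "mjcnlmjm", "mmmln", "mncjljcjjjc", "mncjljcjjn", "mncjljjljjj", "mncjlnc", "mnmlml", "mnmmllc", "mnmmllmlcl", "mnmmllmlcnm", "mnnjclcmnn", "nnn"
Leaf count: 13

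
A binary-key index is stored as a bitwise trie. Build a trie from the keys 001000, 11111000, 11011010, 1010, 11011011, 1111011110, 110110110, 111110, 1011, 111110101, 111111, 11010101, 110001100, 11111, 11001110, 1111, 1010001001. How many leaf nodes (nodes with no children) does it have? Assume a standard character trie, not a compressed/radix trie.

A leaf is a node with no children — equivalently, the end of a word that is not a proper prefix of any other stored word.
Those words: "001000", "1010001001", "1011", "110001100", "11001110", "11010101", "11011010", "110110110", "1111011110", "11111000", "111110101", "111111"
Leaf count: 12

12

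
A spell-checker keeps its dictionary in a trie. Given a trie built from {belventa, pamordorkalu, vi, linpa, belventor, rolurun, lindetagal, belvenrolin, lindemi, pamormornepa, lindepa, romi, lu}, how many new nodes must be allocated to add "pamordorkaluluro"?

The longest prefix of "pamordorkaluluro" already in the trie is "pamordorkalu" (length 12).
Each of the 4 remaining characters creates one node.

4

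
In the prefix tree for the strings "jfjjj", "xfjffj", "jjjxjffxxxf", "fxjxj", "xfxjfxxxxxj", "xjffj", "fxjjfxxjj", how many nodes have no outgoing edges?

7

A leaf is a node with no children — equivalently, the end of a word that is not a proper prefix of any other stored word.
Those words: "fxjjfxxjj", "fxjxj", "jfjjj", "jjjxjffxxxf", "xfjffj", "xfxjfxxxxxj", "xjffj"
Leaf count: 7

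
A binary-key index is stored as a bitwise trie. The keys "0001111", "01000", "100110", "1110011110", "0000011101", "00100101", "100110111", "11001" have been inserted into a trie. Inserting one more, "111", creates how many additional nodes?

0

Every character of "111" already lies on an existing path (it is a prefix of some stored word).
No new nodes are needed: 0.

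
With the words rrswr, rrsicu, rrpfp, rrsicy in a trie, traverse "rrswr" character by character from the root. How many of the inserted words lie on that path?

Traverse "rrswr" character by character; count nodes along the way that are marked as word ends.
Prefixes of the query that are stored words: "rrswr"
Count: 1

1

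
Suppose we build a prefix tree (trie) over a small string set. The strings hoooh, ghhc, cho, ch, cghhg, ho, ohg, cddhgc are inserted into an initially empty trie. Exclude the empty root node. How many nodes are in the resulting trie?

Count nodes per top-level branch (shared prefixes stored once):
  'c'-branch (cddhgc, cghhg, ch, cho): 12 nodes
  'g'-branch (ghhc): 4 nodes
  'h'-branch (ho, hoooh): 5 nodes
  'o'-branch (ohg): 3 nodes
Sum: 24

24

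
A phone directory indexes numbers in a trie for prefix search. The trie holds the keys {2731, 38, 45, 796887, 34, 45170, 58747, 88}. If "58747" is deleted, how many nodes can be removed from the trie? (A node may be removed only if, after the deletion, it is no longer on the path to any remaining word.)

5

After clearing the end-marker at "58747", prune upward until reaching a node still needed by another word.
No other word shares any prefix with "58747", so all 5 of its nodes go.
Nodes removed: 5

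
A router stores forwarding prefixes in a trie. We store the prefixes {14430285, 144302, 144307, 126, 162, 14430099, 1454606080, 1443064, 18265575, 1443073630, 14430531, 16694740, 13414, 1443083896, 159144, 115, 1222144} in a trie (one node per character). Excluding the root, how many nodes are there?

67

For each word, the new-node count is its length minus the longest prefix already in the trie:
  "14430285" → 8 new (1, 4, 4, 3, 0, 2, 8, 5)
  "144302" → prefix "144302" already present; 0 new (none)
  "144307" → prefix "14430" already present; 1 new (7)
  "126" → prefix "1" already present; 2 new (2, 6)
  "162" → prefix "1" already present; 2 new (6, 2)
  "14430099" → prefix "14430" already present; 3 new (0, 9, 9)
  "1454606080" → prefix "14" already present; 8 new (5, 4, 6, 0, 6, 0, 8, 0)
  "1443064" → prefix "14430" already present; 2 new (6, 4)
  "18265575" → prefix "1" already present; 7 new (8, 2, 6, 5, 5, 7, 5)
  "1443073630" → prefix "144307" already present; 4 new (3, 6, 3, 0)
  "14430531" → prefix "14430" already present; 3 new (5, 3, 1)
  "16694740" → prefix "16" already present; 6 new (6, 9, 4, 7, 4, 0)
  "13414" → prefix "1" already present; 4 new (3, 4, 1, 4)
  "1443083896" → prefix "14430" already present; 5 new (8, 3, 8, 9, 6)
  "159144" → prefix "1" already present; 5 new (5, 9, 1, 4, 4)
  "115" → prefix "1" already present; 2 new (1, 5)
  "1222144" → prefix "12" already present; 5 new (2, 2, 1, 4, 4)
Total nodes = 8 + 0 + 1 + 2 + 2 + 3 + 8 + 2 + 7 + 4 + 3 + 6 + 4 + 5 + 5 + 2 + 5 = 67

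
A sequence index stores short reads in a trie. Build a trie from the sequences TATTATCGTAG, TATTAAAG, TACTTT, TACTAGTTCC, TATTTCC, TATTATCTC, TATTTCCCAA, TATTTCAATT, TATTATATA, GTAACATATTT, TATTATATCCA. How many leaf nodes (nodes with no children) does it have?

A leaf is a node with no children — equivalently, the end of a word that is not a proper prefix of any other stored word.
Those words: "GTAACATATTT", "TACTAGTTCC", "TACTTT", "TATTAAAG", "TATTATATA", "TATTATATCCA", "TATTATCGTAG", "TATTATCTC", "TATTTCAATT", "TATTTCCCAA"
Leaf count: 10

10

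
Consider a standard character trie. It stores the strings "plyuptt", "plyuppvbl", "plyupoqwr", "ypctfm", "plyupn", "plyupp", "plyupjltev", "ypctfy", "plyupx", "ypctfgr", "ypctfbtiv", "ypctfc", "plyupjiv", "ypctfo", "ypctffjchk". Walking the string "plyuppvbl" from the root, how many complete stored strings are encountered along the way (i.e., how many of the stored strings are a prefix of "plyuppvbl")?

Check each prefix of "plyuppvbl" against the stored set — each match is an end-marker on the path.
Prefixes of the query that are stored words: "plyupp", "plyuppvbl"
Count: 2

2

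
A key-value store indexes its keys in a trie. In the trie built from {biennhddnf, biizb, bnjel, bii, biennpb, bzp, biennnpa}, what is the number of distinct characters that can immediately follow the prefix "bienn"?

3

Walk "bienn" from the root, arriving at one node.
Characters that immediately follow "bienn" among the stored strings: {h, n, p}.
That node has 3 child edges.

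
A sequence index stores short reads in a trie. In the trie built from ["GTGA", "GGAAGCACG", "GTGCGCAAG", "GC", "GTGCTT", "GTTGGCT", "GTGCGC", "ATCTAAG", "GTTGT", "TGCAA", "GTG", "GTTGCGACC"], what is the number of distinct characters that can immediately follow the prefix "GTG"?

The children of the "GTG" node are the distinct next characters among strings starting with "GTG".
Characters that immediately follow "GTG" among the stored strings: {A, C}.
That node has 2 child edges.

2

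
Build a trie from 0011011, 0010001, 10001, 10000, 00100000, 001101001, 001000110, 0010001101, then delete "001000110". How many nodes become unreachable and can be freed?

0

A node on "001000110"'s path can go only if nothing else ends at it or branches off below it.
Every node on "001000110" is still needed (e.g. by "0010001101"), so nothing is freed.
Nodes removed: 0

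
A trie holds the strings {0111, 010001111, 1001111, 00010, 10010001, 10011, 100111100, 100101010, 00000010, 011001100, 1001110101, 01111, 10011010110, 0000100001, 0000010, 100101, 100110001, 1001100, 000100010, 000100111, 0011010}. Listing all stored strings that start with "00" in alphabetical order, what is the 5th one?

Words with prefix "00", in lexicographic order: "00000010", "0000010", "0000100001", "00010", "000100010", "000100111", "0011010"
Position 5: 000100010

000100010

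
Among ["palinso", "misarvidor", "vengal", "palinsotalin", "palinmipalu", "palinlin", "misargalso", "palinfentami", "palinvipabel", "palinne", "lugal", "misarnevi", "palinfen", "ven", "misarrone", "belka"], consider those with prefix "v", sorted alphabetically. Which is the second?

DFS of the "v" subtree visits, in order: "ven", "vengal"
Position 2: vengal

vengal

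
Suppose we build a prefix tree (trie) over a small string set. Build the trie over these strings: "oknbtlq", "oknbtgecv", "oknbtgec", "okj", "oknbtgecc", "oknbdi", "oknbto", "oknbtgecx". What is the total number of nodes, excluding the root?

Count nodes per top-level branch (shared prefixes stored once):
  'o'-branch (okj, oknbdi, oknbtgec, oknbtgecc, oknbtgecv, oknbtgecx, oknbtlq, oknbto): 17 nodes
Sum: 17

17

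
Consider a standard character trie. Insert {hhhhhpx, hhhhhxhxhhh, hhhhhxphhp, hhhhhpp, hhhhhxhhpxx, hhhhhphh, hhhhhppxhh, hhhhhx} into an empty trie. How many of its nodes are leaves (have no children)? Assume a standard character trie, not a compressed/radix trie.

6

A leaf is a node with no children — equivalently, the end of a word that is not a proper prefix of any other stored word.
Those words: "hhhhhphh", "hhhhhppxhh", "hhhhhpx", "hhhhhxhhpxx", "hhhhhxhxhhh", "hhhhhxphhp"
Leaf count: 6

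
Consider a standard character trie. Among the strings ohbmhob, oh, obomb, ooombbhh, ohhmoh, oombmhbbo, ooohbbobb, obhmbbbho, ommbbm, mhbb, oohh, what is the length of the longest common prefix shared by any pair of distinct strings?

3

The deepest shared node is where two words last agree before diverging.
"ooohbbobb" and "ooombbhh" agree on "ooo" (3 characters) before diverging; nothing deeper is shared.
Longest shared-prefix length: 3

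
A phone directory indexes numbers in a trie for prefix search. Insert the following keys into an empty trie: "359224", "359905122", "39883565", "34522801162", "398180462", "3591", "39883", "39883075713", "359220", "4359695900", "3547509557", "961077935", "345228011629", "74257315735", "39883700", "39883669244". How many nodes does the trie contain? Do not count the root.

Trace insertions, counting only characters that open a new branch:
  "359224" → 6 new (3, 5, 9, 2, 2, 4)
  "359905122" → prefix "359" already present; 6 new (9, 0, 5, 1, 2, 2)
  "39883565" → prefix "3" already present; 7 new (9, 8, 8, 3, 5, 6, 5)
  "34522801162" → prefix "3" already present; 10 new (4, 5, 2, 2, 8, 0, 1, 1, 6, 2)
  "398180462" → prefix "398" already present; 6 new (1, 8, 0, 4, 6, 2)
  "3591" → prefix "359" already present; 1 new (1)
  "39883" → prefix "39883" already present; 0 new (none)
  "39883075713" → prefix "39883" already present; 6 new (0, 7, 5, 7, 1, 3)
  "359220" → prefix "35922" already present; 1 new (0)
  "4359695900" → 10 new (4, 3, 5, 9, 6, 9, 5, 9, 0, 0)
  "3547509557" → prefix "35" already present; 8 new (4, 7, 5, 0, 9, 5, 5, 7)
  "961077935" → 9 new (9, 6, 1, 0, 7, 7, 9, 3, 5)
  "345228011629" → prefix "34522801162" already present; 1 new (9)
  "74257315735" → 11 new (7, 4, 2, 5, 7, 3, 1, 5, 7, 3, 5)
  "39883700" → prefix "39883" already present; 3 new (7, 0, 0)
  "39883669244" → prefix "39883" already present; 6 new (6, 6, 9, 2, 4, 4)
Total nodes = 6 + 6 + 7 + 10 + 6 + 1 + 0 + 6 + 1 + 10 + 8 + 9 + 1 + 11 + 3 + 6 = 91

91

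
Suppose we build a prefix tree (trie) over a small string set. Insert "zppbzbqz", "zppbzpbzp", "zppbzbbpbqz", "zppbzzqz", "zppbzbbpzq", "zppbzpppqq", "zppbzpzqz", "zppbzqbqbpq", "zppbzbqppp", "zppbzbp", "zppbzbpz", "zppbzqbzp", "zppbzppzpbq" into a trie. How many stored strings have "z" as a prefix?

Traverse to the node for "z", then collect every word in that subtree.
Words under "z": zppbzbbpbqz, zppbzbbpzq, zppbzbp, zppbzbpz, zppbzbqppp, zppbzbqz, zppbzpbzp, zppbzpppqq, zppbzppzpbq, zppbzpzqz, zppbzqbqbpq, zppbzqbzp, zppbzzqz
Count: 13

13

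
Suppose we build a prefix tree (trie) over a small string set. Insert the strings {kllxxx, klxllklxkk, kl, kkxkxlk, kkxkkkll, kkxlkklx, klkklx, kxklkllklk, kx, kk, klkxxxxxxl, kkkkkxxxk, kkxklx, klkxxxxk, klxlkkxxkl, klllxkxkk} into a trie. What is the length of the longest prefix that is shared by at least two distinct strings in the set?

Look for the deepest trie node that still has at least two words in its subtree.
"klkxxxxk" and "klkxxxxxxl" agree on "klkxxxx" (7 characters) before diverging; nothing deeper is shared.
Longest shared-prefix length: 7

7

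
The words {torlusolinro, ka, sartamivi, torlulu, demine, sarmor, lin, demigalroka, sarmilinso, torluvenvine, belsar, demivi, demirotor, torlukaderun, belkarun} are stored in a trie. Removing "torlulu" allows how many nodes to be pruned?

After clearing the end-marker at "torlulu", prune upward until reaching a node still needed by another word.
The suffix "lu" (2 nodes) is used only by "torlulu"; the node for "torlu" still has the child "s", so pruning stops there.
Nodes removed: 2

2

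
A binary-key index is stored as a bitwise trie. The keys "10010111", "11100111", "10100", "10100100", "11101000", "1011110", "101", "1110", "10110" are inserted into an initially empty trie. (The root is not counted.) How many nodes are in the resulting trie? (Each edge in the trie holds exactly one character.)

Insert word by word; a character creates a node only if that edge doesn't already exist:
  "10010111" → 8 new (1, 0, 0, 1, 0, 1, 1, 1)
  "11100111" → prefix "1" already present; 7 new (1, 1, 0, 0, 1, 1, 1)
  "10100" → prefix "10" already present; 3 new (1, 0, 0)
  "10100100" → prefix "10100" already present; 3 new (1, 0, 0)
  "11101000" → prefix "1110" already present; 4 new (1, 0, 0, 0)
  "1011110" → prefix "101" already present; 4 new (1, 1, 1, 0)
  "101" → prefix "101" already present; 0 new (none)
  "1110" → prefix "1110" already present; 0 new (none)
  "10110" → prefix "1011" already present; 1 new (0)
Total nodes = 8 + 7 + 3 + 3 + 4 + 4 + 0 + 0 + 1 = 30

30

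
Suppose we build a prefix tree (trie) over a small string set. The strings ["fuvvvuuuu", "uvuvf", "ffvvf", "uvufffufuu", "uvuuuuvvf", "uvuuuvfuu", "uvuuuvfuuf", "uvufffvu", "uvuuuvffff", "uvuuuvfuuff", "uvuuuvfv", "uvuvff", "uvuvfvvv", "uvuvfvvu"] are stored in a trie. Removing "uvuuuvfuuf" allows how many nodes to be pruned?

0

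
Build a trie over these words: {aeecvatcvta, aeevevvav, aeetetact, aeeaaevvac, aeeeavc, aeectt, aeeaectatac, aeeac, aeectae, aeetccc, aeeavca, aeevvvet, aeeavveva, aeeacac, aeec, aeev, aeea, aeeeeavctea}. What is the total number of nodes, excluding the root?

69

Insert word by word; a character creates a node only if that edge doesn't already exist:
  "aeecvatcvta" → 11 new (a, e, e, c, v, a, t, c, v, t, a)
  "aeevevvav" → prefix "aee" already present; 6 new (v, e, v, v, a, v)
  "aeetetact" → prefix "aee" already present; 6 new (t, e, t, a, c, t)
  "aeeaaevvac" → prefix "aee" already present; 7 new (a, a, e, v, v, a, c)
  "aeeeavc" → prefix "aee" already present; 4 new (e, a, v, c)
  "aeectt" → prefix "aeec" already present; 2 new (t, t)
  "aeeaectatac" → prefix "aeea" already present; 7 new (e, c, t, a, t, a, c)
  "aeeac" → prefix "aeea" already present; 1 new (c)
  "aeectae" → prefix "aeect" already present; 2 new (a, e)
  "aeetccc" → prefix "aeet" already present; 3 new (c, c, c)
  "aeeavca" → prefix "aeea" already present; 3 new (v, c, a)
  "aeevvvet" → prefix "aeev" already present; 4 new (v, v, e, t)
  "aeeavveva" → prefix "aeeav" already present; 4 new (v, e, v, a)
  "aeeacac" → prefix "aeeac" already present; 2 new (a, c)
  "aeec" → prefix "aeec" already present; 0 new (none)
  "aeev" → prefix "aeev" already present; 0 new (none)
  "aeea" → prefix "aeea" already present; 0 new (none)
  "aeeeeavctea" → prefix "aeee" already present; 7 new (e, a, v, c, t, e, a)
Total nodes = 11 + 6 + 6 + 7 + 4 + 2 + 7 + 1 + 2 + 3 + 3 + 4 + 4 + 2 + 0 + 0 + 0 + 7 = 69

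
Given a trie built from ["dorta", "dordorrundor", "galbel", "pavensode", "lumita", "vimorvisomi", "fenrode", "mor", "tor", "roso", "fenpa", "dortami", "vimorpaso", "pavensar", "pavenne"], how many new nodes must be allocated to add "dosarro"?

5

The longest prefix of "dosarro" already in the trie is "do" (length 2).
So 7 − 2 = 5 new nodes.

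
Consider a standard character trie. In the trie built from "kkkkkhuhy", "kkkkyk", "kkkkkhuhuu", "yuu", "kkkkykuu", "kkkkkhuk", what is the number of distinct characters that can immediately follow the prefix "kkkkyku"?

The children of the "kkkkyku" node are the distinct next characters among strings starting with "kkkkyku".
Distinct next characters after "kkkkyku": u.
That node has 1 child edge.

1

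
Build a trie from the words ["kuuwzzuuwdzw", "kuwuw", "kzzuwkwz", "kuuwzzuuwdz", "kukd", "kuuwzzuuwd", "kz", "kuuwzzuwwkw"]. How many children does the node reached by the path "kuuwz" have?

The children of the "kuuwz" node are the distinct next characters among strings starting with "kuuwz".
Distinct next characters after "kuuwz": z.
That node has 1 child edge.

1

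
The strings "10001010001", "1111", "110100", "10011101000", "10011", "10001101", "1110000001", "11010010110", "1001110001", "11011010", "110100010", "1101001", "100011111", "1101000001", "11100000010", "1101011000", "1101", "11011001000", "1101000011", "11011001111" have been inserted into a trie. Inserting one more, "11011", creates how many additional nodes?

Every character of "11011" already lies on an existing path (it is a prefix of some stored word).
No new nodes are needed: 0.

0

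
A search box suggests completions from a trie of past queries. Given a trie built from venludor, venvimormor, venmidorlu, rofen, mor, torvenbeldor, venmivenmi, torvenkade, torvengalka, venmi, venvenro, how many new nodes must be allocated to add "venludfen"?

3

"venlud" is already a path in the trie; the remaining "fen" must be added.
Each of the 3 remaining characters creates one node.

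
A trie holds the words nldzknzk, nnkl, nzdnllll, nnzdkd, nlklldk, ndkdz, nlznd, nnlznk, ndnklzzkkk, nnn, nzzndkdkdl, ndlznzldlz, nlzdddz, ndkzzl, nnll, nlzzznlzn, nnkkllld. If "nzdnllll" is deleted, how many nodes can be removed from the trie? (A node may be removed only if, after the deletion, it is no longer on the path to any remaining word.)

6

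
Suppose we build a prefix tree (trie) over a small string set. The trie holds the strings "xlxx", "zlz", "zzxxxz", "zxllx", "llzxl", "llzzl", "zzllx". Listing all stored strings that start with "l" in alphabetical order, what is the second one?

llzzl

Filter for "l…" and sort: "llzxl", "llzzl"
Position 2: llzzl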